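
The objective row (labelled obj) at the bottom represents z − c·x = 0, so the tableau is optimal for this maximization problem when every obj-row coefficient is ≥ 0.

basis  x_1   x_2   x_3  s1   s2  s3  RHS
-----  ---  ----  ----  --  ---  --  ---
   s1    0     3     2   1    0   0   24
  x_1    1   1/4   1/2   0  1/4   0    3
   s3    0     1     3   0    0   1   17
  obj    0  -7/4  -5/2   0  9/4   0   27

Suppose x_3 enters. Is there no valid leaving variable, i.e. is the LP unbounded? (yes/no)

Column x_3 has positive entries in row(s) 1, 2, 3, so the ratio test bounds it — not unbounded.

no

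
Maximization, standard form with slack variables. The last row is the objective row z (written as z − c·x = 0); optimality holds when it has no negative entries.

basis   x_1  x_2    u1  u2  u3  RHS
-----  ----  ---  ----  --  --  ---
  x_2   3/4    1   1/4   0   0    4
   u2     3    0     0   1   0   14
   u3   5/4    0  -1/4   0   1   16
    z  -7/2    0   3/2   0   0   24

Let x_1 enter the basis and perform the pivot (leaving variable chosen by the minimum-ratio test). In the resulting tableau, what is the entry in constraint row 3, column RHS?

Ratio test on column x_1 — row 1: 4/(3/4) = 16/3; row 2: 14/3 = 14/3; row 3: 16/(5/4) = 64/5. Minimum is 14/3 at row 2 (u2 leaves); pivot element 3.
Divide row 2 by 3; eliminate column x_1 from the other rows.
Row 3 update in column RHS: 16 − (5/4)·(14/3) = 61/6.

61/6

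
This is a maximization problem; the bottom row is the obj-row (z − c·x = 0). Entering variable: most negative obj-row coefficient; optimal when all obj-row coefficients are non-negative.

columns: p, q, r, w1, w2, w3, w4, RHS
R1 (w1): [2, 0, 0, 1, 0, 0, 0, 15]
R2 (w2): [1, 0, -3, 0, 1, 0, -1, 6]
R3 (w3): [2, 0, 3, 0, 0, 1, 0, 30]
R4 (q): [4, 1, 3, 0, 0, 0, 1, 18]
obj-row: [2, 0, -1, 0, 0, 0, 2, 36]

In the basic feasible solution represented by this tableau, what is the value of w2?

w2 is basic (row 2); its value is the RHS of that row, 6.

6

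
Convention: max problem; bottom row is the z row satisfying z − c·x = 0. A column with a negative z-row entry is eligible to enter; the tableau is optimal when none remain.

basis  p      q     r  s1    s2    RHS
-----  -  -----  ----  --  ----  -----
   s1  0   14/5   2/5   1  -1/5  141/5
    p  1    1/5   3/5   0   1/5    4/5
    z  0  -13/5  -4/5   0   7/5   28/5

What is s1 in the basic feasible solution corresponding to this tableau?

141/5

s1 is basic (row 1); its value is the RHS of that row, 141/5.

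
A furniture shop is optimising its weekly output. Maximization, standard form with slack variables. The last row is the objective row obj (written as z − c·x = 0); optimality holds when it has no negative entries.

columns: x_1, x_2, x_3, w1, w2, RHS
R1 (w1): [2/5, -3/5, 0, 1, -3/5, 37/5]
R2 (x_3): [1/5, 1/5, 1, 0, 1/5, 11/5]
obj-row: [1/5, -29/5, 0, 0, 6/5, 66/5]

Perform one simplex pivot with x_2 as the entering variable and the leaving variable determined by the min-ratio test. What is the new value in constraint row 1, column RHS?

Ratio test on column x_2 — row 1: entry -3/5 ≤ 0; row 2: (11/5)/(1/5) = 11. Minimum is 11 at row 2 (x_3 leaves); pivot element 1/5.
Divide row 2 by 1/5; eliminate column x_2 from the other rows.
Row 1 update in column RHS: 37/5 − (-3/5)·11 = 14.

14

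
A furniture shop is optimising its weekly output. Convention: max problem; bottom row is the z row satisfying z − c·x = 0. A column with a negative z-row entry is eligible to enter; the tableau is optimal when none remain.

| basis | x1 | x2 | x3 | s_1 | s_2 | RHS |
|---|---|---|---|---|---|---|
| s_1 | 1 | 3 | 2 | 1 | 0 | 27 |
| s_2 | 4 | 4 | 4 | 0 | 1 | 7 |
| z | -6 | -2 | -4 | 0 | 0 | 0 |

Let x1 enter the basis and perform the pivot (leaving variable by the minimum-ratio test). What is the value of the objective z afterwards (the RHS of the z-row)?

21/2

Ratio test on column x1 — row 1: 27/1 = 27; row 2: 7/4 = 7/4. Minimum is 7/4 at row 2 (s_2 leaves); pivot element 4.
Pivot on row 2; the z-row RHS becomes 0 − (-6)·(7/4) = 21/2.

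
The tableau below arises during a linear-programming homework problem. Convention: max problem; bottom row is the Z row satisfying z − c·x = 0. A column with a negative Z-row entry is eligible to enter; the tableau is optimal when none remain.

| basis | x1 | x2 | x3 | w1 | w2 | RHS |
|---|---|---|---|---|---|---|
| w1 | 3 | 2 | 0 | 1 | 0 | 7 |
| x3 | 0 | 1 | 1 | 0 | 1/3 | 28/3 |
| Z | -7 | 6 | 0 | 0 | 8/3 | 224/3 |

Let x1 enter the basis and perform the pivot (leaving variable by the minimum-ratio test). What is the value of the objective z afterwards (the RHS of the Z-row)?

91

Ratio test on column x1 — row 1: 7/3 = 7/3; row 2: entry 0 ≤ 0. Minimum is 7/3 at row 1 (w1 leaves); pivot element 3.
Pivot on row 1; the Z-row RHS becomes 224/3 − (-7)·(7/3) = 91.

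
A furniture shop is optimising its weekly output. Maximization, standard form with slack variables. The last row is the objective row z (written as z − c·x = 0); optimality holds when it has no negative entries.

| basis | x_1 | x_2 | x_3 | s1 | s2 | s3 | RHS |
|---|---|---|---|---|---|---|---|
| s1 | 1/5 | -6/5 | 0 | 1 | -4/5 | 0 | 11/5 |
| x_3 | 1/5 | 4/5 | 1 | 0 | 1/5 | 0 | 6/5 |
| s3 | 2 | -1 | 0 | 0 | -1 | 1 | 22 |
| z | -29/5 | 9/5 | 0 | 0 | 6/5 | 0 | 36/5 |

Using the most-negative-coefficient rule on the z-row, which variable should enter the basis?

Negative z-row entries: x_1: -29/5.
The most negative is -29/5 in column x_1, so x_1 enters.

x_1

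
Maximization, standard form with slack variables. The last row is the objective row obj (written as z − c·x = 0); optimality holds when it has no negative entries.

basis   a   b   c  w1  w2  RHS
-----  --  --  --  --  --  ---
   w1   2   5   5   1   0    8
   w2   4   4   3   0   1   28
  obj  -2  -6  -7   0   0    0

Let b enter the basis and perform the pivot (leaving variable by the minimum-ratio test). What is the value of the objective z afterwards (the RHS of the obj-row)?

48/5

Ratio test on column b — row 1: 8/5 = 8/5; row 2: 28/4 = 7. Minimum is 8/5 at row 1 (w1 leaves); pivot element 5.
Pivot on row 1; the obj-row RHS becomes 0 − (-6)·(8/5) = 48/5.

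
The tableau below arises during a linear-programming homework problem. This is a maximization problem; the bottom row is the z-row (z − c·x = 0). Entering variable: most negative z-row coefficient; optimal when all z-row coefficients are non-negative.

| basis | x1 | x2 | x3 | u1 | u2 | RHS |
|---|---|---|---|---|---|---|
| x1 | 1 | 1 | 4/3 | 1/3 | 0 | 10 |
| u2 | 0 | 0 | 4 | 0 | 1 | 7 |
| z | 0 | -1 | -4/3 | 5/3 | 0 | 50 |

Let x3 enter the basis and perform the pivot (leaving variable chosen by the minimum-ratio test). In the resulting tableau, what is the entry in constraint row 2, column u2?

Ratio test on column x3 — row 1: 10/(4/3) = 15/2; row 2: 7/4 = 7/4. Minimum is 7/4 at row 2 (u2 leaves); pivot element 4.
Divide row 2 by 4; eliminate column x3 from the other rows.
In the new row 2, the u2 entry is the old entry divided by the pivot: 1/4 = 1/4.

1/4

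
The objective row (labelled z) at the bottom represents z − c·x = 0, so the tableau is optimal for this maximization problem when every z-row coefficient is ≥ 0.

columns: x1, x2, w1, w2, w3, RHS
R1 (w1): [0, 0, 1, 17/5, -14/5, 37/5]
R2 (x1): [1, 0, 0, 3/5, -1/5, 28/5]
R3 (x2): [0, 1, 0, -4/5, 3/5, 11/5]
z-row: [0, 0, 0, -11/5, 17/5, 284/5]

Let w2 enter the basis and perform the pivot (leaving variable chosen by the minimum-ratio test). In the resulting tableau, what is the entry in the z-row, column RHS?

Ratio test on column w2 — row 1: (37/5)/(17/5) = 37/17; row 2: (28/5)/(3/5) = 28/3; row 3: entry -4/5 ≤ 0. Minimum is 37/17 at row 1 (w1 leaves); pivot element 17/5.
Divide row 1 by 17/5; eliminate column w2 from the other rows.
z-row update in column RHS: 284/5 − (-11/5)·(37/17) = 1047/17.

1047/17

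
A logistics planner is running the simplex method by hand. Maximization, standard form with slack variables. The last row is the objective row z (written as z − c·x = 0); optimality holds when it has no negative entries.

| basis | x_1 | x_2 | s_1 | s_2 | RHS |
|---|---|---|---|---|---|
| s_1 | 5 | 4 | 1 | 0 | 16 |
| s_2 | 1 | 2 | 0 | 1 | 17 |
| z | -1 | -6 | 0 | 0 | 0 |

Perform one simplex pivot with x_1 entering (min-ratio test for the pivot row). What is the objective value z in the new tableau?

16/5

Ratio test on column x_1 — row 1: 16/5 = 16/5; row 2: 17/1 = 17. Minimum is 16/5 at row 1 (s_1 leaves); pivot element 5.
Pivot on row 1; the z-row RHS becomes 0 − (-1)·(16/5) = 16/5.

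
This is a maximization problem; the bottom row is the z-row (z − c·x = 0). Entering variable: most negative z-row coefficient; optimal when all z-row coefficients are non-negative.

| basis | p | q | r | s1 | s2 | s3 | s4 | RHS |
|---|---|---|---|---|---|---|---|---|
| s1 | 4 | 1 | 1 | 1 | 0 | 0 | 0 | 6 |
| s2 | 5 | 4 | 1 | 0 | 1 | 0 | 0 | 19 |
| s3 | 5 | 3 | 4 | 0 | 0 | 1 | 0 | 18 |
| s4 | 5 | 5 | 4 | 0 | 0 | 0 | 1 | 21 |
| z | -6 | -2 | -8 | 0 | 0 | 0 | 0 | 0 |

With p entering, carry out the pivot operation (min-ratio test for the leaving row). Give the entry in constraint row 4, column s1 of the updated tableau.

Ratio test on column p — row 1: 6/4 = 3/2; row 2: 19/5 = 19/5; row 3: 18/5 = 18/5; row 4: 21/5 = 21/5. Minimum is 3/2 at row 1 (s1 leaves); pivot element 4.
Divide row 1 by 4; eliminate column p from the other rows.
Row 4 update in column s1: 0 − 5·(1/4) = -5/4.

-5/4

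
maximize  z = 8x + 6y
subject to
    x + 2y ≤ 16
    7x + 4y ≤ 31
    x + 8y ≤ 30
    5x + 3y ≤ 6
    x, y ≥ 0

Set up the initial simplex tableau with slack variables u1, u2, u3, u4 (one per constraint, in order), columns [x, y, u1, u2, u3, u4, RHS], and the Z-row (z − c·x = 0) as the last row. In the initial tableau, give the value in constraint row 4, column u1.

0

Slack u1 belongs to constraint 1; its column is the unit vector e_1, so the entry in row 4 is 0.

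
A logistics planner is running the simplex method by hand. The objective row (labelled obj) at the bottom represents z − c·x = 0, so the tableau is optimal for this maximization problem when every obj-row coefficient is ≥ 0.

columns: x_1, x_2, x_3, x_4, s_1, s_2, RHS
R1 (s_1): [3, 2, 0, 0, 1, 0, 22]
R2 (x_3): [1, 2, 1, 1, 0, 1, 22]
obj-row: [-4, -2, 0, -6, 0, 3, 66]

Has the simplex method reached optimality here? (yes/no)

The obj-row has a negative entry -6 in column x_4, so it is not optimal.

no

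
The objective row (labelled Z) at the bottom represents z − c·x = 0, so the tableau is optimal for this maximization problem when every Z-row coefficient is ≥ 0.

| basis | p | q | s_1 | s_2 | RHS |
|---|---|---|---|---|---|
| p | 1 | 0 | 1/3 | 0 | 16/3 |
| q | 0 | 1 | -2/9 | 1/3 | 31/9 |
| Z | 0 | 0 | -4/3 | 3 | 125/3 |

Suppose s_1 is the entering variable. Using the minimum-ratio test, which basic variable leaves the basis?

Column s_1 entries and ratios — p: (16/3)/(1/3) = 16; q: -2/9 ≤ 0, skip.
Smallest ratio is 16 in the row of p, so p leaves.

p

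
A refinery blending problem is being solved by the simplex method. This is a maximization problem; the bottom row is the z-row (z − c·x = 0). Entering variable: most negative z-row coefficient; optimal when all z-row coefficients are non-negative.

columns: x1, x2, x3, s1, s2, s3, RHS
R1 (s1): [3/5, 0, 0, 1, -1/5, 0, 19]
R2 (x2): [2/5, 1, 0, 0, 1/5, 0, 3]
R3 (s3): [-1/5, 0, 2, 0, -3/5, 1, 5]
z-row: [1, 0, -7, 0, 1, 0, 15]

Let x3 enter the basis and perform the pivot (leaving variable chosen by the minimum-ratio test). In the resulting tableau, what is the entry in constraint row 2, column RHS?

Ratio test on column x3 — row 1: entry 0 ≤ 0; row 2: entry 0 ≤ 0; row 3: 5/2 = 5/2. Minimum is 5/2 at row 3 (s3 leaves); pivot element 2.
Divide row 3 by 2; eliminate column x3 from the other rows.
Row 2 update in column RHS: 3 − 0·(5/2) = 3.

3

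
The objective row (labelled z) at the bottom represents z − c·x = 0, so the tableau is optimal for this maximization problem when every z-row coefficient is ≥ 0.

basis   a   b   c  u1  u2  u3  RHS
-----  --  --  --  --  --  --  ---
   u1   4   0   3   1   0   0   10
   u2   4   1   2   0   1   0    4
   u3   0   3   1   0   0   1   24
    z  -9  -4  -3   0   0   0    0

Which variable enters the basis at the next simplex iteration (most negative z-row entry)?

Negative z-row entries: a: -9, b: -4, c: -3.
The most negative is -9 in column a, so a enters.

a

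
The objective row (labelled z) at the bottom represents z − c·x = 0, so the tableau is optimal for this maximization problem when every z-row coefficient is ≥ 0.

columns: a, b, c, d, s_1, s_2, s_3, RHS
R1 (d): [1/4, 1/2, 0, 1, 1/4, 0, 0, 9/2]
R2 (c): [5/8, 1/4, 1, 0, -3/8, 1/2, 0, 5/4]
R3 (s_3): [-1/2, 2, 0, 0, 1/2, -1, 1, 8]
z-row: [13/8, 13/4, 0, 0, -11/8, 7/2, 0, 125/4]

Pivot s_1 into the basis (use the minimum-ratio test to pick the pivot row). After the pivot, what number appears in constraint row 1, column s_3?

Ratio test on column s_1 — row 1: (9/2)/(1/4) = 18; row 2: entry -3/8 ≤ 0; row 3: 8/(1/2) = 16. Minimum is 16 at row 3 (s_3 leaves); pivot element 1/2.
Divide row 3 by 1/2; eliminate column s_1 from the other rows.
Row 1 update in column s_3: 0 − (1/4)·2 = -1/2.

-1/2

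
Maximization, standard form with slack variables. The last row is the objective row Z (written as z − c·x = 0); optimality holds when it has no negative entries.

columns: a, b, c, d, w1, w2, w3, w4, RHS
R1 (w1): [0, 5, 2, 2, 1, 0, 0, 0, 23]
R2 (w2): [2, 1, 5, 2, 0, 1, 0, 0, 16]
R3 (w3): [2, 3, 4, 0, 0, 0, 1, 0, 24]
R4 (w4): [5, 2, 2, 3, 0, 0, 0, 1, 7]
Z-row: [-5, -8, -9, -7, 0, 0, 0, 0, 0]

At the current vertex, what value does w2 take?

w2 is basic (row 2); its value is the RHS of that row, 16.

16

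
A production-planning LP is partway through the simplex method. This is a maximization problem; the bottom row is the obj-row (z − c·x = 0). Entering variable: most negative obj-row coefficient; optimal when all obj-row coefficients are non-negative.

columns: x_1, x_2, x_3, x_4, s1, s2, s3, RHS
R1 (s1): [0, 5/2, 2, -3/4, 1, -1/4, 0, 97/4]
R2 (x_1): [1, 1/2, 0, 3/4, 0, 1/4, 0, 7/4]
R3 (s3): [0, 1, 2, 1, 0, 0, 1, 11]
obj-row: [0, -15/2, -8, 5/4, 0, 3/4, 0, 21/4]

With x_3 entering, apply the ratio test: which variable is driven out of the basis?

Column x_3 entries and ratios — s1: (97/4)/2 = 97/8; x_1: 0 ≤ 0, skip; s3: 11/2 = 11/2.
Smallest ratio is 11/2 in the row of s3, so s3 leaves.

s3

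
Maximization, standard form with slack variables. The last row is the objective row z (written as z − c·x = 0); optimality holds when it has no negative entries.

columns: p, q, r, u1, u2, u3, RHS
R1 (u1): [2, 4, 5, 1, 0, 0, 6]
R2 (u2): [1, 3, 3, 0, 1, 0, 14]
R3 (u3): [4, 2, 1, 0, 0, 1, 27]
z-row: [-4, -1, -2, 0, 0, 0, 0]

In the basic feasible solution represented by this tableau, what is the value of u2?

u2 is basic (row 2); its value is the RHS of that row, 14.

14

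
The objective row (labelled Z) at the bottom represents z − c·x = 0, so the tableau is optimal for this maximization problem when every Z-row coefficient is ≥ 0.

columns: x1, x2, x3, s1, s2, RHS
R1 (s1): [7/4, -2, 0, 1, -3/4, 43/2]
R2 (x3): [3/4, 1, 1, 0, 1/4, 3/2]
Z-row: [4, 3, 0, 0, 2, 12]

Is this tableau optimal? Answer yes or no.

yes

Every Z-row coefficient is ≥ 0, so the tableau is optimal.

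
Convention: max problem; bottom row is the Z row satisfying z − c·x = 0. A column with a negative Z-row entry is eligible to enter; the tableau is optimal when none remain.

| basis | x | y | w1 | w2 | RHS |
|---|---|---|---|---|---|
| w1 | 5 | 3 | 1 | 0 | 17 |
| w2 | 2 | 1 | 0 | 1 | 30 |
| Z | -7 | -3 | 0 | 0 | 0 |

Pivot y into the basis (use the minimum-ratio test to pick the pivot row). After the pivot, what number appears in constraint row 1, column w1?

Ratio test on column y — row 1: 17/3 = 17/3; row 2: 30/1 = 30. Minimum is 17/3 at row 1 (w1 leaves); pivot element 3.
Divide row 1 by 3; eliminate column y from the other rows.
In the new row 1, the w1 entry is the old entry divided by the pivot: 1/3 = 1/3.

1/3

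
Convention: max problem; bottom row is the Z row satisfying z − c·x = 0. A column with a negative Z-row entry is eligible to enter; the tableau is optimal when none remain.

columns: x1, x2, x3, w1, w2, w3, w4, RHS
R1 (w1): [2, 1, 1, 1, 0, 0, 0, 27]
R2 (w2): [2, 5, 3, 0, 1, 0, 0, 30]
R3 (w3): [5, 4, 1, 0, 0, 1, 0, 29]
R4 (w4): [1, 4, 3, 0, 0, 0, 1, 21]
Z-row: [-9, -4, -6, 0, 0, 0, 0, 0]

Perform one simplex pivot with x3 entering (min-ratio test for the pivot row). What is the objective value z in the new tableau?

42

Ratio test on column x3 — row 1: 27/1 = 27; row 2: 30/3 = 10; row 3: 29/1 = 29; row 4: 21/3 = 7. Minimum is 7 at row 4 (w4 leaves); pivot element 3.
Pivot on row 4; the Z-row RHS becomes 0 − (-6)·7 = 42.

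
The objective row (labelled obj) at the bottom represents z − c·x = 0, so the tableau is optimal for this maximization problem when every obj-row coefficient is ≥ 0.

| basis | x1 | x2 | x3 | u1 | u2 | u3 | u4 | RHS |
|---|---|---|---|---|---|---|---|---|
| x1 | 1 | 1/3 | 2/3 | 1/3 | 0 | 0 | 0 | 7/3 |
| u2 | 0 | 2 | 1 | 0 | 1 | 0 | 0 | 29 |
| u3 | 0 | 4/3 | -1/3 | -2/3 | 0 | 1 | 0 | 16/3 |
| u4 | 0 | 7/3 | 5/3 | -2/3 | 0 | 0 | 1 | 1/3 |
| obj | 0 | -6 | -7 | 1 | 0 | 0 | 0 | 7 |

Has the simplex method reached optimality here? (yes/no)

no

The obj-row has a negative entry -7 in column x3, so it is not optimal.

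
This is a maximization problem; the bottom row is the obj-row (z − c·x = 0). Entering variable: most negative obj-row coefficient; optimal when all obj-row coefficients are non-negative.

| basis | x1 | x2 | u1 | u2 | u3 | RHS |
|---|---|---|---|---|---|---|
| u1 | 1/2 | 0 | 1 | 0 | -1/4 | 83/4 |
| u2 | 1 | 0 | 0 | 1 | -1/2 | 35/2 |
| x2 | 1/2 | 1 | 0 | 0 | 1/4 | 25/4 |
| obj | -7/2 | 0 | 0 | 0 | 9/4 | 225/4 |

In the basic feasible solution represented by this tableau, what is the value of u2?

35/2

u2 is basic (row 2); its value is the RHS of that row, 35/2.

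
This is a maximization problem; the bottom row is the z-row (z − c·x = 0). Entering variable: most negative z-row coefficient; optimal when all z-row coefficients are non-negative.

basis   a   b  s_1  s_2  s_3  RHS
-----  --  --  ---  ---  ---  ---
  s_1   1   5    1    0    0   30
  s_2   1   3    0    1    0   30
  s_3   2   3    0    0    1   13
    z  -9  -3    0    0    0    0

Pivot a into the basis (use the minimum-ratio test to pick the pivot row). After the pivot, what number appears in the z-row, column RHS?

117/2

Ratio test on column a — row 1: 30/1 = 30; row 2: 30/1 = 30; row 3: 13/2 = 13/2. Minimum is 13/2 at row 3 (s_3 leaves); pivot element 2.
Divide row 3 by 2; eliminate column a from the other rows.
z-row update in column RHS: 0 − (-9)·(13/2) = 117/2.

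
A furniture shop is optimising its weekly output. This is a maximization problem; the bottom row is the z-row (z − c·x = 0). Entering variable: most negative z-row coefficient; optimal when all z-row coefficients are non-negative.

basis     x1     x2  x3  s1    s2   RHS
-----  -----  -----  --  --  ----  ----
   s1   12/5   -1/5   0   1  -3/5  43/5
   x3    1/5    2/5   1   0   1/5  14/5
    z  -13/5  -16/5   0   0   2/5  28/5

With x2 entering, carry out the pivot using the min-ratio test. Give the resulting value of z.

Ratio test on column x2 — row 1: entry -1/5 ≤ 0; row 2: (14/5)/(2/5) = 7. Minimum is 7 at row 2 (x3 leaves); pivot element 2/5.
Pivot on row 2; the z-row RHS becomes 28/5 − (-16/5)·7 = 28.

28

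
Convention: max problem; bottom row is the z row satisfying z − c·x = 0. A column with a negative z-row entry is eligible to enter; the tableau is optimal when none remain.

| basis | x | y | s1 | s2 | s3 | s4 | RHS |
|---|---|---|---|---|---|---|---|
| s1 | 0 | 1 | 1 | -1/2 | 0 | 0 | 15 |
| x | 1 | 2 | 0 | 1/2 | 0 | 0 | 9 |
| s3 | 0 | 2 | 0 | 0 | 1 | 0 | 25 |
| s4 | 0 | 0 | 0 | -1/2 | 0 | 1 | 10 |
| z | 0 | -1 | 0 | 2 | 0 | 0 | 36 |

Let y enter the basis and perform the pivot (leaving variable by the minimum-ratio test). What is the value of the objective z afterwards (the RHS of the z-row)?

81/2

Ratio test on column y — row 1: 15/1 = 15; row 2: 9/2 = 9/2; row 3: 25/2 = 25/2; row 4: entry 0 ≤ 0. Minimum is 9/2 at row 2 (x leaves); pivot element 2.
Pivot on row 2; the z-row RHS becomes 36 − (-1)·(9/2) = 81/2.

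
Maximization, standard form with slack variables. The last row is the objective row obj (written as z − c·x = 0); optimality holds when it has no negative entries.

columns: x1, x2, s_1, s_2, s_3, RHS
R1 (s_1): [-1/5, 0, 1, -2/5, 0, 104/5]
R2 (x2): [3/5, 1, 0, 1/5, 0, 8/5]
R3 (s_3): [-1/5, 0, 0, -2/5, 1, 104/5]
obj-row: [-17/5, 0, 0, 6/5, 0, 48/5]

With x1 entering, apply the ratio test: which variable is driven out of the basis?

Column x1 entries and ratios — s_1: -1/5 ≤ 0, skip; x2: (8/5)/(3/5) = 8/3; s_3: -1/5 ≤ 0, skip.
Smallest ratio is 8/3 in the row of x2, so x2 leaves.

x2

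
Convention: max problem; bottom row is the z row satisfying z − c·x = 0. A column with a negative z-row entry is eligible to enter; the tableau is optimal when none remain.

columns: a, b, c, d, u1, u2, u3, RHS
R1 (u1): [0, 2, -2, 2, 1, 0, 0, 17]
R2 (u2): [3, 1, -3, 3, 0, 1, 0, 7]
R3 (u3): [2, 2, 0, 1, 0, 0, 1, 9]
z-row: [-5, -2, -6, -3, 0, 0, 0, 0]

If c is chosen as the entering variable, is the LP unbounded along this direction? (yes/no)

Every constraint-row entry in column c is ≤ 0, so increasing c is unbounded.

yes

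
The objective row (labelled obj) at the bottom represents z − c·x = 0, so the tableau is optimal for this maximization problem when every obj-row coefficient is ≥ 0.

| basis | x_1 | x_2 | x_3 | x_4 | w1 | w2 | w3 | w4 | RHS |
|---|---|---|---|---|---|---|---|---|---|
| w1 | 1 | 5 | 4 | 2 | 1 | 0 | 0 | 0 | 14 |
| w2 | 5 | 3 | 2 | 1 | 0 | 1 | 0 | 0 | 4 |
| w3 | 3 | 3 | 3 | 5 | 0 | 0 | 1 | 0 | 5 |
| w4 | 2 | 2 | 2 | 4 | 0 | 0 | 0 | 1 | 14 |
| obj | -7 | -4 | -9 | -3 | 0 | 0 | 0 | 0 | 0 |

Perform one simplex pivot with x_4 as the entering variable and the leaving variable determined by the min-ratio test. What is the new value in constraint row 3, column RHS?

1

Ratio test on column x_4 — row 1: 14/2 = 7; row 2: 4/1 = 4; row 3: 5/5 = 1; row 4: 14/4 = 7/2. Minimum is 1 at row 3 (w3 leaves); pivot element 5.
Divide row 3 by 5; eliminate column x_4 from the other rows.
In the new row 3, the RHS entry is the old entry divided by the pivot: 5/5 = 1.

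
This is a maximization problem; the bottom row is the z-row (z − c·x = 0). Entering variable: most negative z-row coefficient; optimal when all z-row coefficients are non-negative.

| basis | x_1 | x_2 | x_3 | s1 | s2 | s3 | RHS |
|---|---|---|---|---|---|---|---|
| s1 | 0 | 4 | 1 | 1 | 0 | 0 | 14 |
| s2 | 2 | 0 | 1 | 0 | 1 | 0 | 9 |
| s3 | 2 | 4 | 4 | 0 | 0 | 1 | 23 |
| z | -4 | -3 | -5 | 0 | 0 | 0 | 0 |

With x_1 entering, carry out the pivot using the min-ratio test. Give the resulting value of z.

18

Ratio test on column x_1 — row 1: entry 0 ≤ 0; row 2: 9/2 = 9/2; row 3: 23/2 = 23/2. Minimum is 9/2 at row 2 (s2 leaves); pivot element 2.
Pivot on row 2; the z-row RHS becomes 0 − (-4)·(9/2) = 18.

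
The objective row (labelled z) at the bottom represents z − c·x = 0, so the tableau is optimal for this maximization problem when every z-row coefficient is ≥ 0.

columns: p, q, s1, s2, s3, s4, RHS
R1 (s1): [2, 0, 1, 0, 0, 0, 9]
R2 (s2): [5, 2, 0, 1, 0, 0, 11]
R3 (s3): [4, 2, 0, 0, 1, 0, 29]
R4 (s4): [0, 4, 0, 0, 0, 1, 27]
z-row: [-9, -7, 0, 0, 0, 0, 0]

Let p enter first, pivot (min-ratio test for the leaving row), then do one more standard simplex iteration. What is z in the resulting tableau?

77/2

Ratio test on column p — row 1: 9/2 = 9/2; row 2: 11/5 = 11/5; row 3: 29/4 = 29/4; row 4: entry 0 ≤ 0. Minimum is 11/5 at row 2 (s2 leaves); pivot element 5.
Pivot on row 2; the z-row RHS becomes 0 − (-9)·(11/5) = 99/5.
Next entering variable (most negative z-row entry -17/5): q.
Ratio test on column q — row 1: entry -4/5 ≤ 0; row 2: (11/5)/(2/5) = 11/2; row 3: (101/5)/(2/5) = 101/2; row 4: 27/4 = 27/4. Minimum is 11/2 at row 2 (p leaves); pivot element 2/5.
After the second pivot the z-row RHS is 99/5 − (-17/5)·(11/2) = 77/2.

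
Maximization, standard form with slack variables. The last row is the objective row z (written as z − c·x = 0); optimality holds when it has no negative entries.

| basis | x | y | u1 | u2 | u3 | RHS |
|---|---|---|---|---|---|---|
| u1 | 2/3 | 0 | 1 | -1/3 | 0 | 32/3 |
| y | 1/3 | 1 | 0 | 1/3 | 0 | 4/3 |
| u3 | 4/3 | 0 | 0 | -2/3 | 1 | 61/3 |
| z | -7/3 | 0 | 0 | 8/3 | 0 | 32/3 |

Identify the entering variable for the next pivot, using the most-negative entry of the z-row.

x

Negative z-row entries: x: -7/3.
The most negative is -7/3 in column x, so x enters.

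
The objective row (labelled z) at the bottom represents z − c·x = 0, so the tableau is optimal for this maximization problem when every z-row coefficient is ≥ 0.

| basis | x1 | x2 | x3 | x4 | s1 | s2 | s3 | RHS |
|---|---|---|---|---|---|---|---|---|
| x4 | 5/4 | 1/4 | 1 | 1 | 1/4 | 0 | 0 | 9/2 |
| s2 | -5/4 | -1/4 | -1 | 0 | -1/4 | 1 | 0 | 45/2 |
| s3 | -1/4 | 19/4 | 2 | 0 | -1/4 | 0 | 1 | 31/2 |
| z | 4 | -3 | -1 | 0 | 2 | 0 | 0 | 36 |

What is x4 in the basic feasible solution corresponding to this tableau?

9/2

x4 is basic (row 1); its value is the RHS of that row, 9/2.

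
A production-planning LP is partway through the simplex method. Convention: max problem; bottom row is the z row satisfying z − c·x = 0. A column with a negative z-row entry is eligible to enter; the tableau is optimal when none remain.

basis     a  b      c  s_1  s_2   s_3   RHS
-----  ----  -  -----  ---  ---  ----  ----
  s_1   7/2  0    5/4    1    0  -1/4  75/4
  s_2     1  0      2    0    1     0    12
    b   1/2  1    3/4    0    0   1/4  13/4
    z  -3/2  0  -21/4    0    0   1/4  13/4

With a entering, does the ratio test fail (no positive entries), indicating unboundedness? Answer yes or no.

Column a has positive entries in row(s) 1, 2, 3, so the ratio test bounds it — not unbounded.

no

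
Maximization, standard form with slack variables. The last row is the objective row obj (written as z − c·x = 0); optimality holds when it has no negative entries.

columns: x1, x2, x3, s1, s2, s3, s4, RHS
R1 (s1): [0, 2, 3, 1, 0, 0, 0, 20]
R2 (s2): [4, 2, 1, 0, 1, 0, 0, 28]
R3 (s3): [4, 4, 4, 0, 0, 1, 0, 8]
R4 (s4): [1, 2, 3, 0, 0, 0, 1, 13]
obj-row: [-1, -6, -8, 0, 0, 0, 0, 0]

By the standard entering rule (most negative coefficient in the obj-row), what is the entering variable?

x3

Negative obj-row entries: x1: -1, x2: -6, x3: -8.
The most negative is -8 in column x3, so x3 enters.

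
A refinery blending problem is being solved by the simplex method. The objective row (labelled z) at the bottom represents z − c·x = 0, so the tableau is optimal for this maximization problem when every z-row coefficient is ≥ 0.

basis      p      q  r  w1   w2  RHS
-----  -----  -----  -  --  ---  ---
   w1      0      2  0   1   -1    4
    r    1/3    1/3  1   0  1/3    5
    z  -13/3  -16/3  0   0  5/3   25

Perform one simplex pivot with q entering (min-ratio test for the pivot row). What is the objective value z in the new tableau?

107/3

Ratio test on column q — row 1: 4/2 = 2; row 2: 5/(1/3) = 15. Minimum is 2 at row 1 (w1 leaves); pivot element 2.
Pivot on row 1; the z-row RHS becomes 25 − (-16/3)·2 = 107/3.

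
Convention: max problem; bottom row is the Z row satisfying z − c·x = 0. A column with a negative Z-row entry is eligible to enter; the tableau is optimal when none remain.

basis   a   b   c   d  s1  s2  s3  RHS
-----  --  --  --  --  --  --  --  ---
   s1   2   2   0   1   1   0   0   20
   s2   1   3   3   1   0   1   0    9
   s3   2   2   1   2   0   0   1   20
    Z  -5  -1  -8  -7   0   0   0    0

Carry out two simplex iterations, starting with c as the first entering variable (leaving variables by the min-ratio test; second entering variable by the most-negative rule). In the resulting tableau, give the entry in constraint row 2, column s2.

Ratio test on column c — row 1: entry 0 ≤ 0; row 2: 9/3 = 3; row 3: 20/1 = 20. Minimum is 3 at row 2 (s2 leaves); pivot element 3.
Divide row 2 by 3; eliminate column c from the other rows.
Second iteration: most negative Z-row entry is -13/3 in column d, so d enters.
Ratio test on column d — row 1: 20/1 = 20; row 2: 3/(1/3) = 9; row 3: 17/(5/3) = 51/5. Minimum is 9 at row 2 (c leaves); pivot element 1/3.
Divide row 2 by 1/3; eliminate column d from the other rows.
After both pivots, the entry at constraint row 2, column s2 is 1.

1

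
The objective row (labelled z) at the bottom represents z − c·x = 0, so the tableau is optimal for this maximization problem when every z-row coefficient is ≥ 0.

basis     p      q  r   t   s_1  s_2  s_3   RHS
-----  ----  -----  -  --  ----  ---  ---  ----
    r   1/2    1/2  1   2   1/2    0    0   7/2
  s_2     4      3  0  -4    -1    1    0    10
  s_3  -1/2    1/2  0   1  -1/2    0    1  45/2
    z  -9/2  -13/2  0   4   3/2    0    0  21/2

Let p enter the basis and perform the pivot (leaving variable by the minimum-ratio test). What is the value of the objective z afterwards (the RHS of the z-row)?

Ratio test on column p — row 1: (7/2)/(1/2) = 7; row 2: 10/4 = 5/2; row 3: entry -1/2 ≤ 0. Minimum is 5/2 at row 2 (s_2 leaves); pivot element 4.
Pivot on row 2; the z-row RHS becomes 21/2 − (-9/2)·(5/2) = 87/4.

87/4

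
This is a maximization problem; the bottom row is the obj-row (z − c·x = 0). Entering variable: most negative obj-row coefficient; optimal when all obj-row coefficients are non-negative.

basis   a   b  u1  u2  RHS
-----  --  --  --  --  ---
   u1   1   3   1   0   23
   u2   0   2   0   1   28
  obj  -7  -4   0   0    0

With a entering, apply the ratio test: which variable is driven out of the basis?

Column a entries and ratios — u1: 23/1 = 23; u2: 0 ≤ 0, skip.
Smallest ratio is 23 in the row of u1, so u1 leaves.

u1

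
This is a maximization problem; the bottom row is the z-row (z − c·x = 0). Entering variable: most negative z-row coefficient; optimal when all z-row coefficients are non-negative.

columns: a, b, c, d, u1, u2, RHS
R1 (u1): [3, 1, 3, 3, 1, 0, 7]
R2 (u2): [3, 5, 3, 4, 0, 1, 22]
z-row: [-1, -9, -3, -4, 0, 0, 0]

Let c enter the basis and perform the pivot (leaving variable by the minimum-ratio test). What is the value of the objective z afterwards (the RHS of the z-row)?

7

Ratio test on column c — row 1: 7/3 = 7/3; row 2: 22/3 = 22/3. Minimum is 7/3 at row 1 (u1 leaves); pivot element 3.
Pivot on row 1; the z-row RHS becomes 0 − (-3)·(7/3) = 7.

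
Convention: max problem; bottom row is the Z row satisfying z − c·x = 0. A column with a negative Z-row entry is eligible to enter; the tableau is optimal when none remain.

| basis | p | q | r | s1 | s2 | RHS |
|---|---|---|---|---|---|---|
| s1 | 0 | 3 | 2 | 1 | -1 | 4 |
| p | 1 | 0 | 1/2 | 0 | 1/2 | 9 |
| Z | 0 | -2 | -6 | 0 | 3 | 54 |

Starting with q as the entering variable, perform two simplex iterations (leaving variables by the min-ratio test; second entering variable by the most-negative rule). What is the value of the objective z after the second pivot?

66

Ratio test on column q — row 1: 4/3 = 4/3; row 2: entry 0 ≤ 0. Minimum is 4/3 at row 1 (s1 leaves); pivot element 3.
Pivot on row 1; the Z-row RHS becomes 54 − (-2)·(4/3) = 170/3.
Next entering variable (most negative Z-row entry -14/3): r.
Ratio test on column r — row 1: (4/3)/(2/3) = 2; row 2: 9/(1/2) = 18. Minimum is 2 at row 1 (q leaves); pivot element 2/3.
After the second pivot the Z-row RHS is 170/3 − (-14/3)·2 = 66.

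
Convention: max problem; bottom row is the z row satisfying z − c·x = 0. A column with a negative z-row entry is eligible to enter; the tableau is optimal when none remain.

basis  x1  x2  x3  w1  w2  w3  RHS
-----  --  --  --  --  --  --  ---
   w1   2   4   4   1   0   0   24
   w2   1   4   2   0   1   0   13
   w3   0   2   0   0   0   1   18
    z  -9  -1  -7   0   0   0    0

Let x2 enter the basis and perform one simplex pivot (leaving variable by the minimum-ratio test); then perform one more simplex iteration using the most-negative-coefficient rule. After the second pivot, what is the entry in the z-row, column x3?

Ratio test on column x2 — row 1: 24/4 = 6; row 2: 13/4 = 13/4; row 3: 18/2 = 9. Minimum is 13/4 at row 2 (w2 leaves); pivot element 4.
Divide row 2 by 4; eliminate column x2 from the other rows.
Second iteration: most negative z-row entry is -35/4 in column x1, so x1 enters.
Ratio test on column x1 — row 1: 11/1 = 11; row 2: (13/4)/(1/4) = 13; row 3: entry -1/2 ≤ 0. Minimum is 11 at row 1 (w1 leaves); pivot element 1.
Divide row 1 by 1; eliminate column x1 from the other rows.
After both pivots, the entry at the z-row, column x3 is 11.

11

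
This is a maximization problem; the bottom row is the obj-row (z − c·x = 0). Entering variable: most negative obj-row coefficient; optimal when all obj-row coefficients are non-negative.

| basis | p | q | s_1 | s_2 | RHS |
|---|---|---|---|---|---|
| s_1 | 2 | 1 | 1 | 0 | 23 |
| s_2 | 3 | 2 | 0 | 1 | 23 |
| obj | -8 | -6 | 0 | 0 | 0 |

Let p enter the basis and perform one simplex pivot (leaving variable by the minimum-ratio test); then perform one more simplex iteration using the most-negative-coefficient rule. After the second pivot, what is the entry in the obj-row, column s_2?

Ratio test on column p — row 1: 23/2 = 23/2; row 2: 23/3 = 23/3. Minimum is 23/3 at row 2 (s_2 leaves); pivot element 3.
Divide row 2 by 3; eliminate column p from the other rows.
Second iteration: most negative obj-row entry is -2/3 in column q, so q enters.
Ratio test on column q — row 1: entry -1/3 ≤ 0; row 2: (23/3)/(2/3) = 23/2. Minimum is 23/2 at row 2 (p leaves); pivot element 2/3.
Divide row 2 by 2/3; eliminate column q from the other rows.
After both pivots, the entry at the obj-row, column s_2 is 3.

3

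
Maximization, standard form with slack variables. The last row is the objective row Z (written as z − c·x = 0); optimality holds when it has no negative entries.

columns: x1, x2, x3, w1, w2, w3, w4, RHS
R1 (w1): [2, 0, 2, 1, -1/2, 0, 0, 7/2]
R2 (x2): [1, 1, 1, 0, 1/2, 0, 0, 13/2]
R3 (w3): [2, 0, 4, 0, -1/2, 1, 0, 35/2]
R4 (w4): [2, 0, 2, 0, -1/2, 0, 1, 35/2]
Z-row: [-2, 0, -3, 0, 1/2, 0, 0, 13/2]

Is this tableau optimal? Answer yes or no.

The Z-row has a negative entry -3 in column x3, so it is not optimal.

no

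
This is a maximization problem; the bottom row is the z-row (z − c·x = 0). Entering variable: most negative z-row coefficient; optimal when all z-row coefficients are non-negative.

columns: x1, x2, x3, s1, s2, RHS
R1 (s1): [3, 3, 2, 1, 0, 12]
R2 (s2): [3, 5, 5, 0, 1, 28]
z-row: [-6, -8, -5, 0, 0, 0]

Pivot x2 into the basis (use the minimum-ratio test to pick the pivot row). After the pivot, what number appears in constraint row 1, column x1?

1

Ratio test on column x2 — row 1: 12/3 = 4; row 2: 28/5 = 28/5. Minimum is 4 at row 1 (s1 leaves); pivot element 3.
Divide row 1 by 3; eliminate column x2 from the other rows.
In the new row 1, the x1 entry is the old entry divided by the pivot: 3/3 = 1.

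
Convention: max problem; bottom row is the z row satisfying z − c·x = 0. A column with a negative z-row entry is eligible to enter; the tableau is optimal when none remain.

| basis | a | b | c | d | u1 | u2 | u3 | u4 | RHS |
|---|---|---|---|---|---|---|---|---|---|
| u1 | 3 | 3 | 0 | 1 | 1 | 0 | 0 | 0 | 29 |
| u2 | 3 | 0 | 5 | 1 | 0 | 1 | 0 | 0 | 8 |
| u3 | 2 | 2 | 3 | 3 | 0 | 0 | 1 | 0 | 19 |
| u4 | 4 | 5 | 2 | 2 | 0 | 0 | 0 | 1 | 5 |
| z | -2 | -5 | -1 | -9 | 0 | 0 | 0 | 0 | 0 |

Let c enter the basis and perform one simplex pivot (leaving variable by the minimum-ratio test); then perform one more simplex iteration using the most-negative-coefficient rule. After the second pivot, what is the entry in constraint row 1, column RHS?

223/8

Ratio test on column c — row 1: entry 0 ≤ 0; row 2: 8/5 = 8/5; row 3: 19/3 = 19/3; row 4: 5/2 = 5/2. Minimum is 8/5 at row 2 (u2 leaves); pivot element 5.
Divide row 2 by 5; eliminate column c from the other rows.
Second iteration: most negative z-row entry is -44/5 in column d, so d enters.
Ratio test on column d — row 1: 29/1 = 29; row 2: (8/5)/(1/5) = 8; row 3: (71/5)/(12/5) = 71/12; row 4: (9/5)/(8/5) = 9/8. Minimum is 9/8 at row 4 (u4 leaves); pivot element 8/5.
Divide row 4 by 8/5; eliminate column d from the other rows.
After both pivots, the entry at constraint row 1, column RHS is 223/8.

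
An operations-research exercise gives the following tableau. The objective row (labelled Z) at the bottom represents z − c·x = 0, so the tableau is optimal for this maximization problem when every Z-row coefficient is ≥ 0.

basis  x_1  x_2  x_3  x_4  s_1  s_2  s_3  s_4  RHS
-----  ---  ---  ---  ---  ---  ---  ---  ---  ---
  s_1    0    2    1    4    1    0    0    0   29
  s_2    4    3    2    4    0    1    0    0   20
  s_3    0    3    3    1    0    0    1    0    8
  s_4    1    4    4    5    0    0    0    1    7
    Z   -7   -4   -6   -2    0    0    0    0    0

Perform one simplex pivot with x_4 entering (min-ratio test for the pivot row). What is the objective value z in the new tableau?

Ratio test on column x_4 — row 1: 29/4 = 29/4; row 2: 20/4 = 5; row 3: 8/1 = 8; row 4: 7/5 = 7/5. Minimum is 7/5 at row 4 (s_4 leaves); pivot element 5.
Pivot on row 4; the Z-row RHS becomes 0 − (-2)·(7/5) = 14/5.

14/5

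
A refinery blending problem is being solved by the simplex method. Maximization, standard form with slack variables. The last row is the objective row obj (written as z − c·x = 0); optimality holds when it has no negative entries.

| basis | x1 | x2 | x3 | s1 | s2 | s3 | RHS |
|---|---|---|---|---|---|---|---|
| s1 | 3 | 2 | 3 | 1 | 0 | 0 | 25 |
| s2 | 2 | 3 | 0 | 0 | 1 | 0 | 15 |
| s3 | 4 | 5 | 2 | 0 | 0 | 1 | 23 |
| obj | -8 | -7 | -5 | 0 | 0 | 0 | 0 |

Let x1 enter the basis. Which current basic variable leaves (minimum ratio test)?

Column x1 entries and ratios — s1: 25/3 = 25/3; s2: 15/2 = 15/2; s3: 23/4 = 23/4.
Smallest ratio is 23/4 in the row of s3, so s3 leaves.

s3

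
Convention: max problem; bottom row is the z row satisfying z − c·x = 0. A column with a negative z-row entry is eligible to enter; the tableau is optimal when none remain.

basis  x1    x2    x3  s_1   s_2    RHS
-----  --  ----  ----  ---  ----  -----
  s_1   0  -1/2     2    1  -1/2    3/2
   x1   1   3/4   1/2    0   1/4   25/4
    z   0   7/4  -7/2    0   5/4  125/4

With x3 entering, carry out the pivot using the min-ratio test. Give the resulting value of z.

Ratio test on column x3 — row 1: (3/2)/2 = 3/4; row 2: (25/4)/(1/2) = 25/2. Minimum is 3/4 at row 1 (s_1 leaves); pivot element 2.
Pivot on row 1; the z-row RHS becomes 125/4 − (-7/2)·(3/4) = 271/8.

271/8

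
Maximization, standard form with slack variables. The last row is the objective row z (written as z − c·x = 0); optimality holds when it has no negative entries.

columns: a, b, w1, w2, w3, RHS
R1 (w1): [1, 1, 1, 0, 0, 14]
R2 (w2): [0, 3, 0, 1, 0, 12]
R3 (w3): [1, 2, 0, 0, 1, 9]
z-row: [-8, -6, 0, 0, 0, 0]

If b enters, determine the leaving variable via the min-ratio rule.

w2

Column b entries and ratios — w1: 14/1 = 14; w2: 12/3 = 4; w3: 9/2 = 9/2.
Smallest ratio is 4 in the row of w2, so w2 leaves.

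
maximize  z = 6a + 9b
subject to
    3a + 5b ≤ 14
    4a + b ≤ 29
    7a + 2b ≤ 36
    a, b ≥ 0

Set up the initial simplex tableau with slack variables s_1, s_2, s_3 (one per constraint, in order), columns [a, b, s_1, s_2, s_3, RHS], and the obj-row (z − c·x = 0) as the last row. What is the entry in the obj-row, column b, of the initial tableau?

-9

The obj-row carries the negated objective coefficients: the b entry is -9.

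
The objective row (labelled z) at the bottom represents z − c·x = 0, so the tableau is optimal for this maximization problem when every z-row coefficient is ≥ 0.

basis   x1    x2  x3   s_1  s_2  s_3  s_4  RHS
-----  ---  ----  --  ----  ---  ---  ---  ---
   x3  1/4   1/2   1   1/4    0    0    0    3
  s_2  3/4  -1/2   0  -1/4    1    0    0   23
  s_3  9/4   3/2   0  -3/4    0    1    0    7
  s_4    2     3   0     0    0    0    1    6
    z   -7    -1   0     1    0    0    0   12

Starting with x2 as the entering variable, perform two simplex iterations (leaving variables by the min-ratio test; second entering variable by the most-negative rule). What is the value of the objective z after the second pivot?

33

Ratio test on column x2 — row 1: 3/(1/2) = 6; row 2: entry -1/2 ≤ 0; row 3: 7/(3/2) = 14/3; row 4: 6/3 = 2. Minimum is 2 at row 4 (s_4 leaves); pivot element 3.
Pivot on row 4; the z-row RHS becomes 12 − (-1)·2 = 14.
Next entering variable (most negative z-row entry -19/3): x1.
Ratio test on column x1 — row 1: entry -1/12 ≤ 0; row 2: 24/(13/12) = 288/13; row 3: 4/(5/4) = 16/5; row 4: 2/(2/3) = 3. Minimum is 3 at row 4 (x2 leaves); pivot element 2/3.
After the second pivot the z-row RHS is 14 − (-19/3)·3 = 33.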